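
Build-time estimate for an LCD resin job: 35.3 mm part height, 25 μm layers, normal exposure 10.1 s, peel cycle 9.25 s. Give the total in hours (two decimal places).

7.59 hours

Layer count = ceil(35.3 / 0.025) = 1412.
Each layer takes: 10.1 + 9.25 → 19.35 s.
Total = 1412 × 19.35 = 27322.2 s = 7.59 hours.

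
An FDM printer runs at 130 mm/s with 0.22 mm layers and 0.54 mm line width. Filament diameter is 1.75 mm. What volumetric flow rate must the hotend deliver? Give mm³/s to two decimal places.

Extrusion cross-section = 0.22 × 0.54, so 0.1188 mm².
Volumetric flow = 130 × 0.1188 = 15.44 mm³/s.

15.44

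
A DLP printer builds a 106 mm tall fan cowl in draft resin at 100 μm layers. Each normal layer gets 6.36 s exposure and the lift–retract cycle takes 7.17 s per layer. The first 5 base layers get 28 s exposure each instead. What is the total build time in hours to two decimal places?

Layer count = ceil(106 / 0.1) = 1060.
Burn-in layers = 5 × (28 + 7.17) = 175.85 s.
Regular layers = 1055 × (6.36 + 7.17), so 14274.15 s.
Sum: 175.85 + 14274.15 = 14450 s → 4.01 hours.

4.01 hours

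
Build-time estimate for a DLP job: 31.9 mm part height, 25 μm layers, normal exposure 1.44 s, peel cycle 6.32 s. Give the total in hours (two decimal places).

2.75 hours

Layers = ⌈31.9/0.025⌉ = 1276.
Each layer takes = 1.44 + 6.32, so 7.76 s.
Build time: 1276 × 7.76 s = 9901.76 s, i.e. 2.75 hours.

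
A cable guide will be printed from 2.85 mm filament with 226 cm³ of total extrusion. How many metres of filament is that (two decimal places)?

A = π r² = π × 1.425² = 6.3794 mm².
Length = 226 cm³ / 6.3794 mm² = 226000 / 6.3794 = 35426.53 mm = 35.43 m.

35.43 m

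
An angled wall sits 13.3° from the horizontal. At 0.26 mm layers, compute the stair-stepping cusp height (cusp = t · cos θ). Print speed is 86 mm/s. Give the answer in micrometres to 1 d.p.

253.0 μm

cos(13.3°) = 0.9732, so cusp = 0.26 × 0.9732 = 0.253032 mm → 253.0 μm.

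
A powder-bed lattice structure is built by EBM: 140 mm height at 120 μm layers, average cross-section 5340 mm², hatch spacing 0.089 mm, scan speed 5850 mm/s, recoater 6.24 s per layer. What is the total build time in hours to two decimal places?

Number of layers: 140 / 0.12 → 1167 (rounded up).
Scan path per layer = 5340 / 0.089 = 60000 mm.
Per-layer scan time: 60000 / 5850 → 10.2564 s.
Time per layer: 10.2564 + 6.24 → 16.4964 s.
1167 layers × 16.4964 s/layer = 19251.2988 s, i.e. 5.35 hours.

5.35 hours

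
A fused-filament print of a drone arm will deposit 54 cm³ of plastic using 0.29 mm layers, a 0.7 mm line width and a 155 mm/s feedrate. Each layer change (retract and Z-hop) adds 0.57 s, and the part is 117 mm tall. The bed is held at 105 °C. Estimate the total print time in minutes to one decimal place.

Bead cross-section = 0.29 × 0.7 = 0.203 mm².
Total extruded path = 54000/0.203 = 266009.9 mm.
Print-move time = 266009.9 / 155 = 1716.2 s.
Layer count = ceil(117 / 0.29) = 404.
Z-hop total = 404 × 0.57, so 230.28 s.
Altogether 1716.2 + 230.28 = 1946.48 s, i.e. 32.4 minutes.

32.4 minutes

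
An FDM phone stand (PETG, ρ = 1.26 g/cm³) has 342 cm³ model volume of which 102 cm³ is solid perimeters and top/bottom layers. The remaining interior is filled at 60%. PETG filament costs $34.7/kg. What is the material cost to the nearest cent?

Infill region = 342 − 102 = 240 cm³.
Infill volume = 0.60 × 240 = 144 cm³.
Deposited volume = 102 + 144 = 246 cm³.
Mass = 246 × 1.26, so 309.96 g.
At $34.7/kg: 309.96/1000 × 34.7 = $10.76.

$10.76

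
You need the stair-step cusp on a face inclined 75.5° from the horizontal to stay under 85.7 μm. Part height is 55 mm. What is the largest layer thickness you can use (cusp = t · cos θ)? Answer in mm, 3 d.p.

cos(75.5°) = 0.2504; t_max = 0.0857/0.2504 = 0.342 mm.

0.342 mm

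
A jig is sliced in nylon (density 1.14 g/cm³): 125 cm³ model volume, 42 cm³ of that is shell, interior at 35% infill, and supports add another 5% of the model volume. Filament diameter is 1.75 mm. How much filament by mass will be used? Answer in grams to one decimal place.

88.1 g

Interior volume = 125 − 42, so 83 cm³.
Deposited infill = 0.35 × 83 = 29.05 cm³.
Support: 0.05 × 125 → 6.25 cm³.
Total extruded = 42 + 29.05 + 6.25 = 77.3 cm³.
Mass = 77.3 × 1.14, so 88.122 g.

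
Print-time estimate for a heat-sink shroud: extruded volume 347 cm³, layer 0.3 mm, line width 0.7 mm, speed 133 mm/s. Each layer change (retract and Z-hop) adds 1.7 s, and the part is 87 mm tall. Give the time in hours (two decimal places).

3.59 hours

Bead cross-section = 0.3 × 0.7, so 0.21 mm².
Path length: 347000 mm³ / 0.21 mm² → 1652381 mm.
Extrusion time = 1652381 / 133, so 12423.9 s.
Layer count = ceil(87 / 0.3) = 290.
Layer-change overhead = 290 × 1.7, so 493 s.
Total = 12423.9 + 493 = 12916.9 s = 3.59 hours.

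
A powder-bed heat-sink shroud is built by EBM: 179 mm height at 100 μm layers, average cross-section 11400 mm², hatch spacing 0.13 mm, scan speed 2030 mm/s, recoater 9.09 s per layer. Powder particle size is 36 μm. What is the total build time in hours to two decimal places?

26.00 hours

Layer count = ceil(179 / 0.1) = 1790.
Per-layer scan distance: 11400 / 0.13 → 87692.3 mm.
Beam time per layer = 87692.3 / 2030 = 43.1982 s.
Layer cycle = 43.1982 + 9.09, so 52.2882 s.
Build time = 1790 × 52.2882 = 93595.878 s = 26.00 hours.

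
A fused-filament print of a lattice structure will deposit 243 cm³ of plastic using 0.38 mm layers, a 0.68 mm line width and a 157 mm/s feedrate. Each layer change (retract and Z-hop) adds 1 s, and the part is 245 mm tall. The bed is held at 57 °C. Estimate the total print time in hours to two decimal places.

1.84 hours

Extrusion cross-section = 0.38 × 0.68 = 0.2584 mm².
Toolpath length = 243 cm³ / 0.2584 mm² = 243000 / 0.2584 = 940402.5 mm.
Extrusion time: 940402.5 / 157 → 5989.8 s.
Layers = ⌈245/0.38⌉ = 645.
Non-print overhead = 645 × 1 = 645 s.
Total = 5989.8 + 645 = 6634.8 s = 1.84 hours.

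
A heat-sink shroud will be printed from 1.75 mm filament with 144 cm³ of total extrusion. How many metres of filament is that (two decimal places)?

Cross-section of 1.75 mm filament: π·(1.75/2)² = 2.4053 mm².
L = 144000 mm³ / 2.4053 mm² = 59867.79 mm, i.e. 59.87 m.

59.87 m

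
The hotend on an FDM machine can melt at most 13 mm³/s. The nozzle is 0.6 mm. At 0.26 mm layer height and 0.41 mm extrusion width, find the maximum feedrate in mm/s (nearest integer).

122 mm/s

A = 0.26 × 0.41 = 0.1066 mm².
v_max = Q/A = 13/0.1066 = 121.95 mm/s → 122 mm/s.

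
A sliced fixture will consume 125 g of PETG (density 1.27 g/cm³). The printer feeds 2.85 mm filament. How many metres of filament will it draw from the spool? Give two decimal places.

15.43 m

Volume = 125 g / 1.27 g·cm⁻³ = 98.4252 cm³ = 98425.2 mm³.
A = π r² = π × 1.425² = 6.3794 mm².
Length = 98425.2 / 6.3794 = 15428.6 mm = 15.43 m.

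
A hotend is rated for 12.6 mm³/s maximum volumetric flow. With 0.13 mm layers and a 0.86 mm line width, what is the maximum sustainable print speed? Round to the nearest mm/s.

Bead cross-section = 0.13 × 0.86 = 0.1118 mm².
v_max = Q/A = 12.6/0.1118 = 112.70 mm/s → 113 mm/s.

113 mm/s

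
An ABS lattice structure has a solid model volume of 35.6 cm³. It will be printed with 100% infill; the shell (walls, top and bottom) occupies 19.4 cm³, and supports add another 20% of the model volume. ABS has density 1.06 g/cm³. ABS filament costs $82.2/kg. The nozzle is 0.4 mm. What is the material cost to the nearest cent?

Interior volume = 35.6 − 19.4, so 16.2 cm³.
Infill volume: 1.00 × 16.2 → 16.2 cm³.
Support = 0.20 × 35.6, so 7.12 cm³.
Total extruded = 19.4 + 16.2 + 7.12 = 42.72 cm³.
Mass: 42.72 × 1.06 → 45.2832 g.
At $82.2/kg: 45.2832/1000 × 82.2 = $3.72.

$3.72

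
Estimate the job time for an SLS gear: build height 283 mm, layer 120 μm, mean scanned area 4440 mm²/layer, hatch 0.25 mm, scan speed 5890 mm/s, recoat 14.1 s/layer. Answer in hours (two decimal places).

Layer count = ceil(283 / 0.12) = 2359.
Hatch length per layer = 4440 / 0.25 = 17760 mm.
Per-layer scan time = 17760 / 5890, so 3.0153 s.
Per-layer time = 3.0153 + 14.1 = 17.1153 s.
2359 layers × 17.1153 s/layer = 40374.9927 s, i.e. 11.22 hours.

11.22 hours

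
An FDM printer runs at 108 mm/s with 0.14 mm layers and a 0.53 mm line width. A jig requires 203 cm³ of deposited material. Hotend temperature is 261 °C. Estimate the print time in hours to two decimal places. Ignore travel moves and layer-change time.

7.04 hours

Extrusion cross-section: 0.14 × 0.53 → 0.0742 mm².
Toolpath length = 203 cm³ / 0.0742 mm² = 203000 / 0.0742 = 2735849.1 mm.
Print-move time = 2735849.1 / 108, so 25331.9 s.
That's 25331.9 s → 7.04 hours.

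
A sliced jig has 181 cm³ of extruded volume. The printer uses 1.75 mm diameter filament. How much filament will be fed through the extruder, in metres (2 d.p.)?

75.25 m

Cross-section of 1.75 mm filament: π·(1.75/2)² = 2.4053 mm².
Length = 181 cm³ / 2.4053 mm² = 181000 / 2.4053 = 75250.49 mm = 75.25 m.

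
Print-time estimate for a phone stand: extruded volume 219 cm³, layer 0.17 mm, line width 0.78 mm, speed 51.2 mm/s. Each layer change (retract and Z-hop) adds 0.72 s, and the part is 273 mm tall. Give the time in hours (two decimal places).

9.28 hours

Line area = 0.17 × 0.78 = 0.1326 mm².
Toolpath length = 219 cm³ / 0.1326 mm² = 219000 / 0.1326 = 1651583.7 mm.
Extrusion time = 1651583.7 / 51.2 = 32257.5 s.
Layers = ⌈273/0.17⌉ = 1606.
Layer-change overhead = 1606 × 0.72 = 1156.32 s.
Total = 32257.5 + 1156.32 = 33413.82 s = 9.28 hours.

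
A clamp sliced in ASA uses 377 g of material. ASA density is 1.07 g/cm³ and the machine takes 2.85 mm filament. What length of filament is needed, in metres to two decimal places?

Volume = 377 g / 1.07 g·cm⁻³ = 352.3364 cm³ = 352336.4 mm³.
Filament cross-section = π × (2.85/2)² = 6.3794 mm².
L = V/A = 352336.4/6.3794 = 55230.34 mm → 55.23 m.

55.23 m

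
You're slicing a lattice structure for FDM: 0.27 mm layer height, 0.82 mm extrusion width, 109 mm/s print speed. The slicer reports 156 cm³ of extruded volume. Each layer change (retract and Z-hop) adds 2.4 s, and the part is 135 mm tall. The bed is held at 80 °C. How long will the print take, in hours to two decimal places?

2.13 hours

Line area: 0.27 × 0.82 → 0.2214 mm².
Toolpath length = 156 cm³ / 0.2214 mm² = 156000 / 0.2214 = 704607 mm.
Print-move time: 704607 / 109 → 6464.3 s.
Number of layers: 135 / 0.27 → 500 (rounded up).
Non-print overhead = 500 × 2.4 = 1200 s.
Altogether 6464.3 + 1200 = 7664.3 s, i.e. 2.13 hours.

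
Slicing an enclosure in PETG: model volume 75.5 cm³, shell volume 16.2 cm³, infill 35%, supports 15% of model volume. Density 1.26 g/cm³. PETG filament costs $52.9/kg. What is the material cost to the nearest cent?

Infill region = 75.5 − 16.2 = 59.3 cm³.
Infill deposited: 0.35 × 59.3 → 20.755 cm³.
Support = 0.15 × 75.5 = 11.325 cm³.
Deposited volume = 16.2 + 20.755 + 11.325 = 48.28 cm³.
Mass: 48.28 × 1.26 → 60.8328 g.
Cost = 60.8328 g / 1000 × $52.9/kg = $3.22.

$3.22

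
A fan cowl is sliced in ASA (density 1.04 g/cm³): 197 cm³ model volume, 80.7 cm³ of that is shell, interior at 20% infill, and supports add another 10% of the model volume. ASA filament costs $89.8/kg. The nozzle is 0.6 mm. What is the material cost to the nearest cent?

Interior volume = 197 − 80.7, so 116.3 cm³.
Infill deposited = 0.20 × 116.3 = 23.26 cm³.
Support: 0.10 × 197 → 19.7 cm³.
Total extruded = 80.7 + 23.26 + 19.7 = 123.66 cm³.
Mass = 123.66 × 1.04, so 128.6064 g.
At $89.8/kg: 128.6064/1000 × 89.8 = $11.55.

$11.55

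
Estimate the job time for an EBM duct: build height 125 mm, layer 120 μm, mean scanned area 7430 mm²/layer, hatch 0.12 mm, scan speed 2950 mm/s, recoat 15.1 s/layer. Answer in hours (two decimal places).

Layers = ⌈125/0.12⌉ = 1042.
Per-layer scan distance = 7430 / 0.12 = 61916.7 mm.
Scan time per layer = 61916.7 / 2950, so 20.9887 s.
Per-layer time = 20.9887 + 15.1, so 36.0887 s.
Total: 1042 × 36.0887 s = 37604.4254 s → 10.45 hours.

10.45 hours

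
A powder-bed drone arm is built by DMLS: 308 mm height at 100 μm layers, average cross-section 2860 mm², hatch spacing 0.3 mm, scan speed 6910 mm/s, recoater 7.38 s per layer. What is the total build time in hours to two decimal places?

7.49 hours

Layers = ⌈308/0.1⌉ = 3080.
Hatch length per layer = 2860 / 0.3, so 9533.3 mm.
Scan time per layer: 9533.3 / 6910 → 1.3796 s.
Time per layer: 1.3796 + 7.38 → 8.7596 s.
Total: 3080 × 8.7596 s = 26979.568 s → 7.49 hours.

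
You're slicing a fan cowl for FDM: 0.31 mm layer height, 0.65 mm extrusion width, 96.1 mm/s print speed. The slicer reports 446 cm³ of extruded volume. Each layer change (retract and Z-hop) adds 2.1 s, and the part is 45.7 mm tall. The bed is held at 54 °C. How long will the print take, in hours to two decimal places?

Line area = 0.31 × 0.65, so 0.2015 mm².
Total extruded path = 446000/0.2015 = 2213399.5 mm.
Extrusion time = 2213399.5 / 96.1, so 23032.3 s.
Layers = ⌈45.7/0.31⌉ = 148.
Non-print overhead = 148 × 2.1 = 310.8 s.
Total = 23032.3 + 310.8 = 23343.1 s = 6.48 hours.

6.48 hours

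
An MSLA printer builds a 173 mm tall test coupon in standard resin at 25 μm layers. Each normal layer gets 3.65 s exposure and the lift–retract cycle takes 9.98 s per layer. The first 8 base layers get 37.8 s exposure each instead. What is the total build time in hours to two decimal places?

Number of layers: 173 / 0.025 → 6920 (rounded up).
Base layers: 8 × (37.8 + 9.98) → 382.24 s.
Normal layers: 6912 × (3.65 + 9.98) → 94210.56 s.
Sum: 382.24 + 94210.56 = 94592.8 s → 26.28 hours.

26.28 hours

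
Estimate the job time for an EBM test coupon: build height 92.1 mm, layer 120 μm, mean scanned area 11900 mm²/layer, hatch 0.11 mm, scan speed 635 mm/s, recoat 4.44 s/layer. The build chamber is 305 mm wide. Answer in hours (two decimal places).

Number of layers: 92.1 / 0.12 → 768 (rounded up).
Scan path per layer = 11900 / 0.11 = 108181.8 mm.
Per-layer scan time = 108181.8 / 635, so 170.365 s.
Per-layer time = 170.365 + 4.44 = 174.805 s.
768 layers × 174.805 s/layer = 134250.24 s, i.e. 37.29 hours.

37.29 hours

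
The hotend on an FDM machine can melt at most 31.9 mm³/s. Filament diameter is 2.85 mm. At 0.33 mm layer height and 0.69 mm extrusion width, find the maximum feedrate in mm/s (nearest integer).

Extrusion cross-section: 0.33 × 0.69 → 0.2277 mm².
Max speed = 31.9 / 0.2277 = 140.10 ≈ 140 mm/s.

140 mm/s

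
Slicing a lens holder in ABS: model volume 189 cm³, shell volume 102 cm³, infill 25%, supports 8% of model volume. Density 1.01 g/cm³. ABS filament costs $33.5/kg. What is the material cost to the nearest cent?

$4.70

Volume inside the shell = 189 − 102, so 87 cm³.
Infill deposited = 0.25 × 87 = 21.75 cm³.
Support = 0.08 × 189 = 15.12 cm³.
Total printed volume = 102 + 21.75 + 15.12 = 138.87 cm³.
Mass = 138.87 × 1.01 = 140.2587 g.
Cost = 140.2587 g / 1000 × $33.5/kg = $4.70.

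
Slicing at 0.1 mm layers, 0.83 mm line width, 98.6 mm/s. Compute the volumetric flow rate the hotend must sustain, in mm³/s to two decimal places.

8.18

A = 0.1 × 0.83 = 0.083 mm².
Volumetric flow = 98.6 × 0.083 = 8.18 mm³/s.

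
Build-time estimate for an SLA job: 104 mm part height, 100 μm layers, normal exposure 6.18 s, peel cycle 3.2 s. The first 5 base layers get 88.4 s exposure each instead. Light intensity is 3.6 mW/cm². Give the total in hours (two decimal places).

Number of layers: 104 / 0.1 → 1040 (rounded up).
Base layers: 5 × (88.4 + 3.2) → 458 s.
Normal layers = 1035 × (6.18 + 3.2), so 9708.3 s.
Total = 458 + 9708.3 = 10166.3 s = 2.82 hours.

2.82 hours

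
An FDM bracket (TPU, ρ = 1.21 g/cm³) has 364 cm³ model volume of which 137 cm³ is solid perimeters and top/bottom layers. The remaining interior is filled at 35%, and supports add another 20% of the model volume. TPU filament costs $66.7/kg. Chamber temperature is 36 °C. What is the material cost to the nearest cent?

$23.34

Infill region = 364 − 137 = 227 cm³.
Deposited infill = 0.35 × 227 = 79.45 cm³.
Support: 0.20 × 364 → 72.8 cm³.
Total printed volume = 137 + 79.45 + 72.8 = 289.25 cm³.
Mass = 289.25 × 1.21, so 349.9925 g.
Cost = 349.9925 g / 1000 × $66.7/kg = $23.34.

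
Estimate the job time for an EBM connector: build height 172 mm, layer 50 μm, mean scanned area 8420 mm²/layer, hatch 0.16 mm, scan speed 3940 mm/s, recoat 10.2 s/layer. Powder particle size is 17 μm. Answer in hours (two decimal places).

Layer count = ceil(172 / 0.05) = 3440.
Hatch length per layer: 8420 / 0.16 → 52625 mm.
Per-layer scan time = 52625 / 3940 = 13.3566 s.
Time per layer = 13.3566 + 10.2, so 23.5566 s.
Build time = 3440 × 23.5566 = 81034.704 s = 22.51 hours.

22.51 hours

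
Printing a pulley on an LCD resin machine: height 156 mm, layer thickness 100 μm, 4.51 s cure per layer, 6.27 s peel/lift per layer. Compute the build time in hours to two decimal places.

Layer count = ceil(156 / 0.1) = 1560.
Each layer takes = 4.51 + 6.27 = 10.78 s.
Total = 1560 × 10.78 = 16816.8 s = 4.67 hours.

4.67 hours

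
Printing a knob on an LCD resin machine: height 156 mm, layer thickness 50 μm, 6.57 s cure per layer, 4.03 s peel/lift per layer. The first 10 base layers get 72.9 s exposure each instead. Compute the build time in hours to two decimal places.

9.37 hours

Layers = ⌈156/0.05⌉ = 3120.
Burn-in layers: 10 × (72.9 + 4.03) → 769.3 s.
Regular layers = 3110 × (6.57 + 4.03) = 32966 s.
Total = 769.3 + 32966 = 33735.3 s = 9.37 hours.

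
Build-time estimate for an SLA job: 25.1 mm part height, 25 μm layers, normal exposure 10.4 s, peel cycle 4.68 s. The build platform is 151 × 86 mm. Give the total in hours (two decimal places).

4.21 hours

Layer count = ceil(25.1 / 0.025) = 1004.
Per-layer time: 10.4 + 4.68 → 15.08 s.
Total = 1004 × 15.08 = 15140.32 s = 4.21 hours.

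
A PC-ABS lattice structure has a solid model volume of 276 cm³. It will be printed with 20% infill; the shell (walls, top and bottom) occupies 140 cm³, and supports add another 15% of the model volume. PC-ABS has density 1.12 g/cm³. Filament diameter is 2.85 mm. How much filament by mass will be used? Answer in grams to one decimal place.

Volume inside the shell: 276 − 140 → 136 cm³.
Infill deposited: 0.20 × 136 → 27.2 cm³.
Support: 0.15 × 276 → 41.4 cm³.
Deposited volume: 140 + 27.2 + 41.4 → 208.6 cm³.
Mass: 208.6 × 1.12 → 233.632 g.

233.6 g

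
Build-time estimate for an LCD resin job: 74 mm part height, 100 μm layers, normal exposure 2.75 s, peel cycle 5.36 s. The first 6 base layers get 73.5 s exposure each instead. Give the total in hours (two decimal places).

1.78 hours

Layer count = ceil(74 / 0.1) = 740.
Base layers: 6 × (73.5 + 5.36) → 473.16 s.
Remaining layers = 734 × (2.75 + 5.36), so 5952.74 s.
Sum: 473.16 + 5952.74 = 6425.9 s → 1.78 hours.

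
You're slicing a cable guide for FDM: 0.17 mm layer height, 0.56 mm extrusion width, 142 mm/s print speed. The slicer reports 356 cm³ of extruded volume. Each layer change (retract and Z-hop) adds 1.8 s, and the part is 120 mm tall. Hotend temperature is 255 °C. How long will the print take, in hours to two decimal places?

7.67 hours

Line area = 0.17 × 0.56, so 0.0952 mm².
Total extruded path = 356000/0.0952 = 3739495.8 mm.
Time extruding: 3739495.8 / 142 → 26334.5 s.
Layer count = ceil(120 / 0.17) = 706.
Non-print overhead = 706 × 1.8, so 1270.8 s.
Altogether 26334.5 + 1270.8 = 27605.3 s, i.e. 7.67 hours.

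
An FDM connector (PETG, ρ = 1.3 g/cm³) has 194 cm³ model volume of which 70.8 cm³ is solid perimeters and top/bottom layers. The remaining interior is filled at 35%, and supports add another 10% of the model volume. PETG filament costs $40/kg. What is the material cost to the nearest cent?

Interior volume = 194 − 70.8 = 123.2 cm³.
Infill deposited: 0.35 × 123.2 → 43.12 cm³.
Support: 0.10 × 194 → 19.4 cm³.
Deposited volume: 70.8 + 43.12 + 19.4 → 133.32 cm³.
Mass: 133.32 × 1.3 → 173.316 g.
Cost = 173.316 g / 1000 × $40/kg = $6.93.

$6.93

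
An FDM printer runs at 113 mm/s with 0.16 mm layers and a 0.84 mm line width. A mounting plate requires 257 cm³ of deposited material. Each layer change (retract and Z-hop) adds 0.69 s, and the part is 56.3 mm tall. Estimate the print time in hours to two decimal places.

Extrusion cross-section = 0.16 × 0.84, so 0.1344 mm².
Total extruded path = 257000/0.1344 = 1912202.4 mm.
Print-move time: 1912202.4 / 113 → 16922.1 s.
Layer count = ceil(56.3 / 0.16) = 352.
Non-print overhead: 352 × 0.69 → 242.88 s.
Altogether 16922.1 + 242.88 = 17164.98 s, i.e. 4.77 hours.

4.77 hours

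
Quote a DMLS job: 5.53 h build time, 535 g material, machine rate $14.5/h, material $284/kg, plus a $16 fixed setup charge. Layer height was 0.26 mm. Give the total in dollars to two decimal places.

$248.13

Machine cost = 14.5 × 5.53 = $80.185.
Material charge = 284 × 535/1000, so $151.94.
Adding setup: 80.185 + 151.94 + 16 → 248.125 ≈ $248.13.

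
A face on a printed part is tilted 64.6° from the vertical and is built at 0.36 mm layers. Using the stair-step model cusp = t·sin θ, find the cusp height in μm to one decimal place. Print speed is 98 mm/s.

325.2 μm

Cusp = layer height × sin(64.6°) = 0.36 × 0.9033 = 0.325188 mm = 325.2 μm.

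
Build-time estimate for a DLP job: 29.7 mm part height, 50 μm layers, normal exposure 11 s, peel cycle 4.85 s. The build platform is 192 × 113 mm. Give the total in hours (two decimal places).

Number of layers: 29.7 / 0.05 → 594 (rounded up).
Per-layer time: 11 + 4.85 → 15.85 s.
Total = 594 × 15.85 = 9414.9 s = 2.62 hours.

2.62 hours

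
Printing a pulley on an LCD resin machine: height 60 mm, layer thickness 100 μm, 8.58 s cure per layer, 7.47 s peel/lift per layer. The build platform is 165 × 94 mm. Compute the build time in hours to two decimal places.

2.68 hours

Layers = ⌈60/0.1⌉ = 600.
Each layer takes = 8.58 + 7.47, so 16.05 s.
Total = 600 × 16.05 = 9630 s = 2.68 hours.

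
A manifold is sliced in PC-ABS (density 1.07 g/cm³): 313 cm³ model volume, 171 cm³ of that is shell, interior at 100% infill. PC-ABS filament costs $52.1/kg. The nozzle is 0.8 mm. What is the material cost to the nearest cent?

$17.45

Interior volume = 313 − 171, so 142 cm³.
Deposited infill = 1.00 × 142, so 142 cm³.
Total printed volume: 171 + 142 → 313 cm³.
Mass = 313 × 1.07, so 334.91 g.
At $52.1/kg: 334.91/1000 × 52.1 = $17.45.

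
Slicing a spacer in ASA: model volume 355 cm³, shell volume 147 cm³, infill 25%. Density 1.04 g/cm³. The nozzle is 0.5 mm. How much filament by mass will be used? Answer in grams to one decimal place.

Infill region = 355 − 147, so 208 cm³.
Deposited infill = 0.25 × 208 = 52 cm³.
Total printed volume: 147 + 52 → 199 cm³.
Mass = 199 × 1.04, so 206.96 g.

207.0 g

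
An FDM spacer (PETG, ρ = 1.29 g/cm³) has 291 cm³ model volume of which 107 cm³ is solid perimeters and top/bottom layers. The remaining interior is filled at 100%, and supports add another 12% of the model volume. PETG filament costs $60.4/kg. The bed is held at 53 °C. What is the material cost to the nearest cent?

Volume inside the shell: 291 − 107 → 184 cm³.
Deposited infill = 1.00 × 184 = 184 cm³.
Support = 0.12 × 291 = 34.92 cm³.
Total extruded = 107 + 184 + 34.92, so 325.92 cm³.
Mass: 325.92 × 1.29 → 420.4368 g.
Cost = 420.4368 g / 1000 × $60.4/kg = $25.39.

$25.39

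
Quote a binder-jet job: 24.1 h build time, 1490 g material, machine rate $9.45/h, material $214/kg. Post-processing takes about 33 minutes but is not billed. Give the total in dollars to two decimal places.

Machine cost: 9.45 × 24.1 → $227.745.
Material cost = 214 × 1490/1000 = $318.86.
Total = 227.745 + 318.86 = 546.605 ≈ $546.61.

$546.61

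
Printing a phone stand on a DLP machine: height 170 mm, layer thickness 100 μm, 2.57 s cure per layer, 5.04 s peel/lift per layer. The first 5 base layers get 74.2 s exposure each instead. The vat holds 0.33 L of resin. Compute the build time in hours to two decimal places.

Layers = ⌈170/0.1⌉ = 1700.
Burn-in layers = 5 × (74.2 + 5.04), so 396.2 s.
Regular layers = 1695 × (2.57 + 5.04) = 12898.95 s.
Sum: 396.2 + 12898.95 = 13295.15 s → 3.69 hours.

3.69 hours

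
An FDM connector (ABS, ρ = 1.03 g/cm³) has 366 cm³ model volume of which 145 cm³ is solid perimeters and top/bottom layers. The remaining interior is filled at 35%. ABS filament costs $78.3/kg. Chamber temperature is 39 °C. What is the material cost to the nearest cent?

Volume inside the shell: 366 − 145 → 221 cm³.
Infill volume = 0.35 × 221, so 77.35 cm³.
Deposited volume = 145 + 77.35 = 222.35 cm³.
Mass: 222.35 × 1.03 → 229.0205 g.
At $78.3/kg: 229.0205/1000 × 78.3 = $17.93.

$17.93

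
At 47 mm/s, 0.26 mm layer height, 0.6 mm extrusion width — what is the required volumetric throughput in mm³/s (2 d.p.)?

7.33

A = 0.26 × 0.6, so 0.156 mm².
Volumetric flow = 47 × 0.156 = 7.33 mm³/s.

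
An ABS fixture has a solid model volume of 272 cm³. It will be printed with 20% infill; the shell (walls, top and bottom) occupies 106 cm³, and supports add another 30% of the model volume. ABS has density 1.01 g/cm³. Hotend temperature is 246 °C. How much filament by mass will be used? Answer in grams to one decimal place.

Infill region = 272 − 106 = 166 cm³.
Infill volume: 0.20 × 166 → 33.2 cm³.
Support = 0.30 × 272, so 81.6 cm³.
Deposited volume = 106 + 33.2 + 81.6, so 220.8 cm³.
Mass = 220.8 × 1.01 = 223.008 g.

223.0 g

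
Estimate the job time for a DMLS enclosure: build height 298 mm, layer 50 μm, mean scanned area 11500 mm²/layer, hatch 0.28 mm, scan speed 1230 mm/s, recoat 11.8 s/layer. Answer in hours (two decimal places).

74.82 hours

Layers = ⌈298/0.05⌉ = 5960.
Per-layer scan distance = 11500 / 0.28 = 41071.4 mm.
Laser time per layer = 41071.4 / 1230 = 33.3914 s.
Time per layer = 33.3914 + 11.8 = 45.1914 s.
5960 layers × 45.1914 s/layer = 269340.744 s, i.e. 74.82 hours.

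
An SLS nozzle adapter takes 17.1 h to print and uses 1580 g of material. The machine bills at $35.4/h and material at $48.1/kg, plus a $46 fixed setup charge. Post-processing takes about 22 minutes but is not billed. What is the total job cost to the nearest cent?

$727.34

Machine cost = 35.4 × 17.1 = $605.34.
Material charge = 48.1 × 1580/1000 = $75.998.
Adding setup: 605.34 + 75.998 + 46 → 727.338 ≈ $727.34.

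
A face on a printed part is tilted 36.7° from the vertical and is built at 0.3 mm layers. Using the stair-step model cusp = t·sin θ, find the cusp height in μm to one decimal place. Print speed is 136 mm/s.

179.3 μm

sin(36.7°) = 0.5976, so cusp = 0.3 × 0.5976 = 0.17928 mm → 179.3 μm.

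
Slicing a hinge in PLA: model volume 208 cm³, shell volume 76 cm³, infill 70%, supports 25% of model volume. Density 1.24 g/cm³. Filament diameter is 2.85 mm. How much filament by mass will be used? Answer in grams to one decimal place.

Infill region = 208 − 76 = 132 cm³.
Deposited infill: 0.70 × 132 → 92.4 cm³.
Support = 0.25 × 208, so 52 cm³.
Total printed volume = 76 + 92.4 + 52, so 220.4 cm³.
Mass: 220.4 × 1.24 → 273.296 g.

273.3 g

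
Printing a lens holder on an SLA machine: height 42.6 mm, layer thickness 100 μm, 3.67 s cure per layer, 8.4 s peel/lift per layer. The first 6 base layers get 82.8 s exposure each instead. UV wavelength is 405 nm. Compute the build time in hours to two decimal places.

Number of layers: 42.6 / 0.1 → 426 (rounded up).
Burn-in layers: 6 × (82.8 + 8.4) → 547.2 s.
Remaining layers = 420 × (3.67 + 8.4) = 5069.4 s.
Total = 547.2 + 5069.4 = 5616.6 s = 1.56 hours.

1.56 hours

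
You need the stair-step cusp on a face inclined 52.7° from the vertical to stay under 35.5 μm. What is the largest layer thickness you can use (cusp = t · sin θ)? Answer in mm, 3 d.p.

0.045 mm

sin(52.7°) = 0.7955; t_max = 0.0355/0.7955 = 0.045 mm.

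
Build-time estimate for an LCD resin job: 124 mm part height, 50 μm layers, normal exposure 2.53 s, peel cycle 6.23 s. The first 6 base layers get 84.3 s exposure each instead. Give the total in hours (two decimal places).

6.17 hours

Layers = ⌈124/0.05⌉ = 2480.
Burn-in layers: 6 × (84.3 + 6.23) → 543.18 s.
Regular layers: 2474 × (2.53 + 6.23) → 21672.24 s.
Total = 543.18 + 21672.24 = 22215.42 s = 6.17 hours.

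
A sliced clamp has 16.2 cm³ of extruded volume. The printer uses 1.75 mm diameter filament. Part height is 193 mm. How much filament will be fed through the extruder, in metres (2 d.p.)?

6.74 m

A = π r² = π × 0.875² = 2.4053 mm².
Length = 16.2 cm³ / 2.4053 mm² = 16200 / 2.4053 = 6735.13 mm = 6.74 m.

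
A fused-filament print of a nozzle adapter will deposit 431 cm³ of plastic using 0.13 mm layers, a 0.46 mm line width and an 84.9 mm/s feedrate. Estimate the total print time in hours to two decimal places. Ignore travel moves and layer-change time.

Bead cross-section = 0.13 × 0.46, so 0.0598 mm².
Path length: 431000 mm³ / 0.0598 mm² → 7207357.9 mm.
Print-move time: 7207357.9 / 84.9 → 84892.3 s.
That's 84892.3 s → 23.58 hours.

23.58 hours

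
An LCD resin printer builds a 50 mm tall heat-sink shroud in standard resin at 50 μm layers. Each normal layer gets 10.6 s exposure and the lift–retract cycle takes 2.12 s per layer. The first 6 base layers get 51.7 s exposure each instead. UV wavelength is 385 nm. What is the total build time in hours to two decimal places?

3.60 hours

Layer count = ceil(50 / 0.05) = 1000.
Base layers: 6 × (51.7 + 2.12) → 322.92 s.
Normal layers = 994 × (10.6 + 2.12) = 12643.68 s.
Sum: 322.92 + 12643.68 = 12966.6 s → 3.60 hours.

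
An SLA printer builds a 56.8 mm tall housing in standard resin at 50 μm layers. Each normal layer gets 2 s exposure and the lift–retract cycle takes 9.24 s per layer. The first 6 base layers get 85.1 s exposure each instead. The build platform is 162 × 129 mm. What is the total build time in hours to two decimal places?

Number of layers: 56.8 / 0.05 → 1136 (rounded up).
Burn-in layers: 6 × (85.1 + 9.24) → 566.04 s.
Normal layers: 1130 × (2 + 9.24) → 12701.2 s.
Sum: 566.04 + 12701.2 = 13267.24 s → 3.69 hours.

3.69 hours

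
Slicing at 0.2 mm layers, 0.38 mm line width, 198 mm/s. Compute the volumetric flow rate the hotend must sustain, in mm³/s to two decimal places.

Bead cross-section = 0.2 × 0.38 = 0.076 mm².
Q = v·A = 198 × 0.076 = 15.05 mm³/s.

15.05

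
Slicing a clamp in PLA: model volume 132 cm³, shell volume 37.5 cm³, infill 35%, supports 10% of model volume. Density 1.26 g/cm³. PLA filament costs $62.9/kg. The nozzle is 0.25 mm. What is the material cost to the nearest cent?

$6.64

Infill region: 132 − 37.5 → 94.5 cm³.
Deposited infill = 0.35 × 94.5, so 33.075 cm³.
Support: 0.10 × 132 → 13.2 cm³.
Deposited volume = 37.5 + 33.075 + 13.2 = 83.775 cm³.
Mass = 83.775 × 1.26, so 105.5565 g.
Cost = 105.5565 g / 1000 × $62.9/kg = $6.64.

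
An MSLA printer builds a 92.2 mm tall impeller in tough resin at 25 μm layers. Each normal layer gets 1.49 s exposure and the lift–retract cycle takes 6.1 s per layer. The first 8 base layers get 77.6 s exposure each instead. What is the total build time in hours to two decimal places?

Layers = ⌈92.2/0.025⌉ = 3688.
Burn-in layers: 8 × (77.6 + 6.1) → 669.6 s.
Remaining layers = 3680 × (1.49 + 6.1) = 27931.2 s.
Sum: 669.6 + 27931.2 = 28600.8 s → 7.94 hours.

7.94 hours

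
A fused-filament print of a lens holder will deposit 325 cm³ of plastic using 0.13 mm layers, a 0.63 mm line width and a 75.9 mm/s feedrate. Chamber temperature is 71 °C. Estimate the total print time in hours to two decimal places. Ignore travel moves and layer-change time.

Bead cross-section = 0.13 × 0.63, so 0.0819 mm².
Toolpath length = 325 cm³ / 0.0819 mm² = 325000 / 0.0819 = 3968254 mm.
Print-move time = 3968254 / 75.9 = 52282.7 s.
52282.7 s = 14.52 hours.

14.52 hours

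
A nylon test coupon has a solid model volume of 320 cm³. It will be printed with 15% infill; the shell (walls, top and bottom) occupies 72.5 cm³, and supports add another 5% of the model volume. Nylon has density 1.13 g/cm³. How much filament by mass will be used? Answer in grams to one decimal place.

Infill region: 320 − 72.5 → 247.5 cm³.
Deposited infill: 0.15 × 247.5 → 37.125 cm³.
Support = 0.05 × 320, so 16 cm³.
Total printed volume = 72.5 + 37.125 + 16 = 125.625 cm³.
Mass: 125.625 × 1.13 → 141.95625 g.

142.0 g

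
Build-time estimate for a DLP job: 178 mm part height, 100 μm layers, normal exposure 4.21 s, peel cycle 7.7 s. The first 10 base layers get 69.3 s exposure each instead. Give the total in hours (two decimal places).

6.07 hours

Number of layers: 178 / 0.1 → 1780 (rounded up).
Burn-in layers = 10 × (69.3 + 7.7), so 770 s.
Remaining layers: 1770 × (4.21 + 7.7) → 21080.7 s.
Total = 770 + 21080.7 = 21850.7 s = 6.07 hours.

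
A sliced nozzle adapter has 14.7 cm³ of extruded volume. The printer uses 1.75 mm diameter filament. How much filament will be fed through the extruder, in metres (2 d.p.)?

Filament cross-section = π × (1.75/2)² = 2.4053 mm².
Length = 14.7 cm³ / 2.4053 mm² = 14700 / 2.4053 = 6111.5 mm = 6.11 m.

6.11 m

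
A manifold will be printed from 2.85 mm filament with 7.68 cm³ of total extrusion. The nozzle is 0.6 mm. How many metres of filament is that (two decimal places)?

A = π r² = π × 1.425² = 6.3794 mm².
L = 7680 mm³ / 6.3794 mm² = 1203.87 mm, i.e. 1.20 m.

1.20 m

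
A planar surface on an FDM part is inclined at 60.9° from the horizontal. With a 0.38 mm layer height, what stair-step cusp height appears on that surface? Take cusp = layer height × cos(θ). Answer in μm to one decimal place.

h_c = t·cos θ = 0.38 × 0.4863 = 0.184794 mm (184.8 μm).

184.8 μm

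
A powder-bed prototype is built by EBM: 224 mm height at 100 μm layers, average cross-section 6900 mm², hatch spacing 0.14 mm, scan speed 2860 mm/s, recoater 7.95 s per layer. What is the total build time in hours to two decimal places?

Layers = ⌈224/0.1⌉ = 2240.
Per-layer scan distance: 6900 / 0.14 → 49285.7 mm.
Per-layer scan time: 49285.7 / 2860 → 17.2328 s.
Layer cycle = 17.2328 + 7.95, so 25.1828 s.
Total: 2240 × 25.1828 s = 56409.472 s → 15.67 hours.

15.67 hours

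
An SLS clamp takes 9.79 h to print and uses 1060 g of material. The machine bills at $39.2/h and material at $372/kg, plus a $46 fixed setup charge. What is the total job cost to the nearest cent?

Time charge: 39.2 × 9.79 → $383.768.
Material charge = 372 × 1060/1000 = $394.32.
Total = 383.768 + 394.32 + 46 = 824.088 ≈ $824.09.

$824.09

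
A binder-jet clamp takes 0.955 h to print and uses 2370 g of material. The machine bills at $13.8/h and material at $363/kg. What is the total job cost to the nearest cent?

$873.49

Machine-time cost = 13.8 × 0.955 = $13.179.
Feedstock cost = 363 × 2370/1000, so $860.31.
Job cost: 13.179 + 860.31 = 873.489 ≈ $873.49.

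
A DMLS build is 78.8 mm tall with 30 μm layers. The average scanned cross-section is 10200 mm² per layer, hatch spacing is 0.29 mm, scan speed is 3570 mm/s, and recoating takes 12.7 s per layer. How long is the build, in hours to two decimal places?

Layers = ⌈78.8/0.03⌉ = 2627.
Scan path per layer: 10200 / 0.29 → 35172.4 mm.
Scan time per layer: 35172.4 / 3570 → 9.8522 s.
Per-layer time: 9.8522 + 12.7 → 22.5522 s.
2627 layers × 22.5522 s/layer = 59244.6294 s, i.e. 16.46 hours.

16.46 hours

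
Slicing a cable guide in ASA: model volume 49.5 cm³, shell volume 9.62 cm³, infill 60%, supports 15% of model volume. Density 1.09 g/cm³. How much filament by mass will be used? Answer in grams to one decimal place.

Infill region = 49.5 − 9.62 = 39.88 cm³.
Infill volume = 0.60 × 39.88 = 23.928 cm³.
Support: 0.15 × 49.5 → 7.425 cm³.
Total printed volume = 9.62 + 23.928 + 7.425, so 40.973 cm³.
Mass = 40.973 × 1.09 = 44.66057 g.

44.7 g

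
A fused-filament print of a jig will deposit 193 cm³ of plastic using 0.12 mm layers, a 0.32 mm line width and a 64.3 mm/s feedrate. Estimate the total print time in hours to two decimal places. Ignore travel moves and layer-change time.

Extrusion cross-section = 0.12 × 0.32 = 0.0384 mm².
Toolpath length = 193 cm³ / 0.0384 mm² = 193000 / 0.0384 = 5026041.7 mm.
Time extruding: 5026041.7 / 64.3 → 78165.5 s.
That's 78165.5 s → 21.71 hours.

21.71 hours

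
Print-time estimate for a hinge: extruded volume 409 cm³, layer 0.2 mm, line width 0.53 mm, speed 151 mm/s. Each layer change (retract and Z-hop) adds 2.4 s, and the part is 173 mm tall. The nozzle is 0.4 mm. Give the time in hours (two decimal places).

Line area = 0.2 × 0.53, so 0.106 mm².
Toolpath length = 409 cm³ / 0.106 mm² = 409000 / 0.106 = 3858490.6 mm.
Print-move time: 3858490.6 / 151 → 25552.9 s.
Layers = ⌈173/0.2⌉ = 865.
Z-hop total: 865 × 2.4 → 2076 s.
Altogether 25552.9 + 2076 = 27628.9 s, i.e. 7.67 hours.

7.67 hours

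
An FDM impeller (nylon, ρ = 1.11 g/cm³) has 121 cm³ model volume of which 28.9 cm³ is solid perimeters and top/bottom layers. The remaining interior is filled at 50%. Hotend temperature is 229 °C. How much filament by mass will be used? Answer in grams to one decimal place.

Volume inside the shell = 121 − 28.9 = 92.1 cm³.
Infill deposited = 0.50 × 92.1 = 46.05 cm³.
Total extruded = 28.9 + 46.05 = 74.95 cm³.
Mass = 74.95 × 1.11 = 83.1945 g.

83.2 g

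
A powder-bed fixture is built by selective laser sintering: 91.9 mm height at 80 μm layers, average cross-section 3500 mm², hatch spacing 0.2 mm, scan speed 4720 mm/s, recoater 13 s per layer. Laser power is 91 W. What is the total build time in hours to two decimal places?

5.33 hours

Number of layers: 91.9 / 0.08 → 1149 (rounded up).
Hatch length per layer = 3500 / 0.2, so 17500 mm.
Laser time per layer = 17500 / 4720 = 3.7076 s.
Time per layer = 3.7076 + 13 = 16.7076 s.
1149 layers × 16.7076 s/layer = 19197.0324 s, i.e. 5.33 hours.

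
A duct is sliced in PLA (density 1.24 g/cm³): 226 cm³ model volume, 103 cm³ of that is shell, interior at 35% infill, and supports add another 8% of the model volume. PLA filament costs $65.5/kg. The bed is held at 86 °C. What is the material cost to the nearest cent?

Infill region = 226 − 103, so 123 cm³.
Deposited infill: 0.35 × 123 → 43.05 cm³.
Support = 0.08 × 226 = 18.08 cm³.
Total extruded = 103 + 43.05 + 18.08, so 164.13 cm³.
Mass = 164.13 × 1.24 = 203.5212 g.
Cost = 203.5212 g / 1000 × $65.5/kg = $13.33.

$13.33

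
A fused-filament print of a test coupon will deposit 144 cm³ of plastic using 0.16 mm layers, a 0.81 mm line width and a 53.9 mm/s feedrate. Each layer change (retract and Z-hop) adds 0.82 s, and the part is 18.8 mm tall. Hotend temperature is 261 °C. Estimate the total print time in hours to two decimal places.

Bead cross-section: 0.16 × 0.81 → 0.1296 mm².
Toolpath length = 144 cm³ / 0.1296 mm² = 144000 / 0.1296 = 1111111.1 mm.
Print-move time = 1111111.1 / 53.9 = 20614.3 s.
Number of layers: 18.8 / 0.16 → 118 (rounded up).
Z-hop total: 118 × 0.82 → 96.76 s.
Altogether 20614.3 + 96.76 = 20711.06 s, i.e. 5.75 hours.

5.75 hours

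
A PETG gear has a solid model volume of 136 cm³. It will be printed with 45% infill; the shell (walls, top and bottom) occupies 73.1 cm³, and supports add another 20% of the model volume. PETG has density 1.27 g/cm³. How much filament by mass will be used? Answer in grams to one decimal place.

Infill region = 136 − 73.1, so 62.9 cm³.
Deposited infill: 0.45 × 62.9 → 28.305 cm³.
Support = 0.20 × 136, so 27.2 cm³.
Total printed volume = 73.1 + 28.305 + 27.2 = 128.605 cm³.
Mass: 128.605 × 1.27 → 163.32835 g.

163.3 g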